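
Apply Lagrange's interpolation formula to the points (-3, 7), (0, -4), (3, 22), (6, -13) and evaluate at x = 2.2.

Lagrange interpolation formula:
P(x) = Σ yᵢ × Lᵢ(x)
where Lᵢ(x) = Π_{j≠i} (x - xⱼ)/(xᵢ - xⱼ)

L_0(2.2) = (2.2 - 0)/(-3 - 0) × (2.2 - 3)/(-3 - 3) × (2.2 - 6)/(-3 - 6) = -0.041284
L_1(2.2) = (2.2 - (-3))/(0 - (-3)) × (2.2 - 3)/(0 - 3) × (2.2 - 6)/(0 - 6) = 0.292741
L_2(2.2) = (2.2 - (-3))/(3 - (-3)) × (2.2 - 0)/(3 - 0) × (2.2 - 6)/(3 - 6) = 0.805037
L_3(2.2) = (2.2 - (-3))/(6 - (-3)) × (2.2 - 0)/(6 - 0) × (2.2 - 3)/(6 - 3) = -0.056494

P(2.2) = 7×L_0(2.2) + (-4)×L_1(2.2) + 22×L_2(2.2) + (-13)×L_3(2.2)
P(2.2) = 16.985284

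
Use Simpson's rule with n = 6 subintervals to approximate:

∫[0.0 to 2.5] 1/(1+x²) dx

f(x) = 1/(1+x²)
a = 0.0, b = 2.5, n = 6
h = (b - a)/n = 0.416667

Simpson's rule: (h/3)[f(x₀) + 4f(x₁) + 2f(x₂) + ... + f(xₙ)]

x_0 = 0.0000, f(x_0) = 1.000000, coefficient = 1
x_1 = 0.4167, f(x_1) = 0.852071, coefficient = 4
x_2 = 0.8333, f(x_2) = 0.590164, coefficient = 2
x_3 = 1.2500, f(x_3) = 0.390244, coefficient = 4
x_4 = 1.6667, f(x_4) = 0.264706, coefficient = 2
x_5 = 2.0833, f(x_5) = 0.187256, coefficient = 4
x_6 = 2.5000, f(x_6) = 0.137931, coefficient = 1

I ≈ (0.416667/3) × 8.565955 = 1.189716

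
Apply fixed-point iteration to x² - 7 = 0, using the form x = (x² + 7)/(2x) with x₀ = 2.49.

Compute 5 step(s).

Equation: x² - 7 = 0
Fixed-point form: x = (x² + 7)/(2x)
x₀ = 2.49

x_1 = g(2.490000) = 2.650622
x_2 = g(2.650622) = 2.645756
x_3 = g(2.645756) = 2.645751
x_4 = g(2.645751) = 2.645751
x_5 = g(2.645751) = 2.645751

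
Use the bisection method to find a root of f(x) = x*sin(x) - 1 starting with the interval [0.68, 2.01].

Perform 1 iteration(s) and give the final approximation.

f(x) = x*sin(x) - 1
Initial interval: [0.68, 2.01]

Iteration 1:
  c_1 = (0.680000 + 2.010000)/2 = 1.345000
  f(c_1) = f(1.345000) = 0.310859
  f(a) × f(c) < 0, new interval: [0.680000, 1.345000]

After 1 iteration(s), the approximation is c_1 = 1.345000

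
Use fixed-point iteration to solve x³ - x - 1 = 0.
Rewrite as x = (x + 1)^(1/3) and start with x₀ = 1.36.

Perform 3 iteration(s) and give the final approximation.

Equation: x³ - x - 1 = 0
Fixed-point form: x = (x + 1)^(1/3)
x₀ = 1.36

x_1 = g(1.360000) = 1.331386
x_2 = g(1.331386) = 1.325983
x_3 = g(1.325983) = 1.324958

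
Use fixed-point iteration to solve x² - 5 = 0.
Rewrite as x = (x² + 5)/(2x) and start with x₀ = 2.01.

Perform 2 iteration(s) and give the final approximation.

Equation: x² - 5 = 0
Fixed-point form: x = (x² + 5)/(2x)
x₀ = 2.01

x_1 = g(2.010000) = 2.248781
x_2 = g(2.248781) = 2.236104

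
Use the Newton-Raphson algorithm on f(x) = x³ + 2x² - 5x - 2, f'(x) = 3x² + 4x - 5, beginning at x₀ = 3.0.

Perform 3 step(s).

f(x) = x³ + 2x² - 5x - 2
f'(x) = 3x² + 4x - 5
x₀ = 3.0

Newton-Raphson formula: x_{n+1} = x_n - f(x_n)/f'(x_n)

Iteration 1:
  f(3.000000) = 28.000000
  f'(3.000000) = 34.000000
  x_1 = 3.000000 - 28.000000/34.000000 = 2.176471
Iteration 2:
  f(2.176471) = 6.901689
  f'(2.176471) = 17.916955
  x_2 = 2.176471 - 6.901689/17.916955 = 1.791266
Iteration 3:
  f(1.791266) = 1.208457
  f'(1.791266) = 11.790969
  x_3 = 1.791266 - 1.208457/11.790969 = 1.688776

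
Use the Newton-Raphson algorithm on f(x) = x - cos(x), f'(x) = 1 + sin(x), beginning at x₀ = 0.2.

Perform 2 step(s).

f(x) = x - cos(x)
f'(x) = 1 + sin(x)
x₀ = 0.2

Newton-Raphson formula: x_{n+1} = x_n - f(x_n)/f'(x_n)

Iteration 1:
  f(0.200000) = -0.780067
  f'(0.200000) = 1.198669
  x_1 = 0.200000 - (-0.780067)/1.198669 = 0.850777
Iteration 2:
  f(0.850777) = 0.191378
  f'(0.850777) = 1.751793
  x_2 = 0.850777 - 0.191378/1.751793 = 0.741530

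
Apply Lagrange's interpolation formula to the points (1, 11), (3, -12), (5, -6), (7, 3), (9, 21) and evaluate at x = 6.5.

Lagrange interpolation formula:
P(x) = Σ yᵢ × Lᵢ(x)
where Lᵢ(x) = Π_{j≠i} (x - xⱼ)/(xᵢ - xⱼ)

L_0(6.5) = (6.5 - 3)/(1 - 3) × (6.5 - 5)/(1 - 5) × (6.5 - 7)/(1 - 7) × (6.5 - 9)/(1 - 9) = 0.017090
L_1(6.5) = (6.5 - 1)/(3 - 1) × (6.5 - 5)/(3 - 5) × (6.5 - 7)/(3 - 7) × (6.5 - 9)/(3 - 9) = -0.107422
L_2(6.5) = (6.5 - 1)/(5 - 1) × (6.5 - 3)/(5 - 3) × (6.5 - 7)/(5 - 7) × (6.5 - 9)/(5 - 9) = 0.375977
L_3(6.5) = (6.5 - 1)/(7 - 1) × (6.5 - 3)/(7 - 3) × (6.5 - 5)/(7 - 5) × (6.5 - 9)/(7 - 9) = 0.751953
L_4(6.5) = (6.5 - 1)/(9 - 1) × (6.5 - 3)/(9 - 3) × (6.5 - 5)/(9 - 5) × (6.5 - 7)/(9 - 7) = -0.037598

P(6.5) = 11×L_0(6.5) + (-12)×L_1(6.5) + (-6)×L_2(6.5) + 3×L_3(6.5) + 21×L_4(6.5)
P(6.5) = 0.687500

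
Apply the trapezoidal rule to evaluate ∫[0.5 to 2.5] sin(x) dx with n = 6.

f(x) = sin(x)
a = 0.5, b = 2.5, n = 6
h = (b - a)/n = 0.333333

Trapezoidal rule: (h/2)[f(x₀) + 2f(x₁) + 2f(x₂) + ... + f(xₙ)]

x_0 = 0.5000, f(x_0) = 0.479426, coefficient = 1
x_1 = 0.8333, f(x_1) = 0.740177, coefficient = 2
x_2 = 1.1667, f(x_2) = 0.919445, coefficient = 2
x_3 = 1.5000, f(x_3) = 0.997495, coefficient = 2
x_4 = 1.8333, f(x_4) = 0.965735, coefficient = 2
x_5 = 2.1667, f(x_5) = 0.827660, coefficient = 2
x_6 = 2.5000, f(x_6) = 0.598472, coefficient = 1

I ≈ (0.333333/2) × 9.978921 = 1.663154
Exact value: 1.678726
Error: 0.015573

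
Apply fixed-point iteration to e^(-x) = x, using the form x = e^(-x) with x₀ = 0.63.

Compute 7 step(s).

Equation: e^(-x) = x
Fixed-point form: x = e^(-x)
x₀ = 0.63

x_1 = g(0.630000) = 0.532592
x_2 = g(0.532592) = 0.587081
x_3 = g(0.587081) = 0.555948
x_4 = g(0.555948) = 0.573529
x_5 = g(0.573529) = 0.563533
x_6 = g(0.563533) = 0.569194
x_7 = g(0.569194) = 0.565981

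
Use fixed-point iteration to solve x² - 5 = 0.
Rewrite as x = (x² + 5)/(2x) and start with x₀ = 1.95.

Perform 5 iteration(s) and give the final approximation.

Equation: x² - 5 = 0
Fixed-point form: x = (x² + 5)/(2x)
x₀ = 1.95

x_1 = g(1.950000) = 2.257051
x_2 = g(2.257051) = 2.236166
x_3 = g(2.236166) = 2.236068
x_4 = g(2.236068) = 2.236068
x_5 = g(2.236068) = 2.236068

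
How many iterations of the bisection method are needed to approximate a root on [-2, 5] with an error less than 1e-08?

We need (b-a)/2^n ≤ 1e-08
(5 - (-2))/2^n ≤ 1e-08
7/2^n ≤ 1e-08
2^n ≥ 700000000
n ≥ log₂(700000000) = 29.38
n ≥ 30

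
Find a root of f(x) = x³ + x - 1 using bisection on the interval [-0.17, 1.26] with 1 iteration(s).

f(x) = x³ + x - 1
Initial interval: [-0.17, 1.26]

Iteration 1:
  c_1 = (-0.170000 + 1.260000)/2 = 0.545000
  f(c_1) = f(0.545000) = -0.293121
  f(a) × f(c) ≥ 0, new interval: [0.545000, 1.260000]

After 1 iteration(s), the approximation is c_1 = 0.545000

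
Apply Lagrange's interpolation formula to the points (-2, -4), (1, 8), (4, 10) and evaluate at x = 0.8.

Lagrange interpolation formula:
P(x) = Σ yᵢ × Lᵢ(x)
where Lᵢ(x) = Π_{j≠i} (x - xⱼ)/(xᵢ - xⱼ)

L_0(0.8) = (0.8 - 1)/(-2 - 1) × (0.8 - 4)/(-2 - 4) = 0.035556
L_1(0.8) = (0.8 - (-2))/(1 - (-2)) × (0.8 - 4)/(1 - 4) = 0.995556
L_2(0.8) = (0.8 - (-2))/(4 - (-2)) × (0.8 - 1)/(4 - 1) = -0.031111

P(0.8) = (-4)×L_0(0.8) + 8×L_1(0.8) + 10×L_2(0.8)
P(0.8) = 7.511111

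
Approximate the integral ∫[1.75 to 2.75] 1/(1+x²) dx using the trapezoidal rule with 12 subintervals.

f(x) = 1/(1+x²)
a = 1.75, b = 2.75, n = 12
h = (b - a)/n = 0.083333

Trapezoidal rule: (h/2)[f(x₀) + 2f(x₁) + 2f(x₂) + ... + f(xₙ)]

x_0 = 1.7500, f(x_0) = 0.246154, coefficient = 1
x_1 = 1.8333, f(x_1) = 0.229299, coefficient = 2
x_2 = 1.9167, f(x_2) = 0.213967, coefficient = 2
x_3 = 2.0000, f(x_3) = 0.200000, coefficient = 2
x_4 = 2.0833, f(x_4) = 0.187256, coefficient = 2
x_5 = 2.1667, f(x_5) = 0.175610, coefficient = 2
x_6 = 2.2500, f(x_6) = 0.164948, coefficient = 2
x_7 = 2.3333, f(x_7) = 0.155172, coefficient = 2
x_8 = 2.4167, f(x_8) = 0.146193, coefficient = 2
x_9 = 2.5000, f(x_9) = 0.137931, coefficient = 2
x_10 = 2.5833, f(x_10) = 0.130317, coefficient = 2
x_11 = 2.6667, f(x_11) = 0.123288, coefficient = 2
x_12 = 2.7500, f(x_12) = 0.116788, coefficient = 1

I ≈ (0.083333/2) × 4.090906 = 0.170454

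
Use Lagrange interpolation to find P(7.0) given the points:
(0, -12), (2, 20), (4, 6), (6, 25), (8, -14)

Lagrange interpolation formula:
P(x) = Σ yᵢ × Lᵢ(x)
where Lᵢ(x) = Π_{j≠i} (x - xⱼ)/(xᵢ - xⱼ)

L_0(7.0) = (7.0 - 2)/(0 - 2) × (7.0 - 4)/(0 - 4) × (7.0 - 6)/(0 - 6) × (7.0 - 8)/(0 - 8) = -0.039062
L_1(7.0) = (7.0 - 0)/(2 - 0) × (7.0 - 4)/(2 - 4) × (7.0 - 6)/(2 - 6) × (7.0 - 8)/(2 - 8) = 0.218750
L_2(7.0) = (7.0 - 0)/(4 - 0) × (7.0 - 2)/(4 - 2) × (7.0 - 6)/(4 - 6) × (7.0 - 8)/(4 - 8) = -0.546875
L_3(7.0) = (7.0 - 0)/(6 - 0) × (7.0 - 2)/(6 - 2) × (7.0 - 4)/(6 - 4) × (7.0 - 8)/(6 - 8) = 1.093750
L_4(7.0) = (7.0 - 0)/(8 - 0) × (7.0 - 2)/(8 - 2) × (7.0 - 4)/(8 - 4) × (7.0 - 6)/(8 - 6) = 0.273438

P(7.0) = (-12)×L_0(7.0) + 20×L_1(7.0) + 6×L_2(7.0) + 25×L_3(7.0) + (-14)×L_4(7.0)
P(7.0) = 25.078125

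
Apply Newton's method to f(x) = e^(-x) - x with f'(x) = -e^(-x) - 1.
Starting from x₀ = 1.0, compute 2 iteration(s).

f(x) = e^(-x) - x
f'(x) = -e^(-x) - 1
x₀ = 1.0

Newton-Raphson formula: x_{n+1} = x_n - f(x_n)/f'(x_n)

Iteration 1:
  f(1.000000) = -0.632121
  f'(1.000000) = -1.367879
  x_1 = 1.000000 - (-0.632121)/(-1.367879) = 0.537883
Iteration 2:
  f(0.537883) = 0.046100
  f'(0.537883) = -1.583983
  x_2 = 0.537883 - 0.046100/(-1.583983) = 0.566987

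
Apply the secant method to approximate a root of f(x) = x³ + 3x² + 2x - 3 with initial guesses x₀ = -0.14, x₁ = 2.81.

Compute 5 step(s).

f(x) = x³ + 3x² + 2x - 3
x₀ = -0.14, x₁ = 2.81

Secant formula: x_{n+1} = x_n - f(x_n)(x_n - x_{n-1})/(f(x_n) - f(x_{n-1}))

Iteration 1:
  f(-0.140000) = -3.223944
  f(2.810000) = 48.496341
  x_2 = 2.810000 - 48.496341×(2.810000 - (-0.140000))/(48.496341 - (-3.223944))
       = 0.043886
Iteration 2:
  f(2.810000) = 48.496341
  f(0.043886) = -2.906366
  x_3 = 0.043886 - (-2.906366)×(0.043886 - 2.810000)/(-2.906366 - 48.496341)
       = 0.200285
Iteration 3:
  f(0.043886) = -2.906366
  f(0.200285) = -2.471053
  x_4 = 0.200285 - (-2.471053)×(0.200285 - 0.043886)/(-2.471053 - (-2.906366))
       = 1.088086
Iteration 4:
  f(0.200285) = -2.471053
  f(1.088086) = 4.016179
  x_5 = 1.088086 - 4.016179×(1.088086 - 0.200285)/(4.016179 - (-2.471053))
       = 0.538457
Iteration 5:
  f(1.088086) = 4.016179
  f(0.538457) = -0.897158
  x_6 = 0.538457 - (-0.897158)×(0.538457 - 1.088086)/(-0.897158 - 4.016179)
       = 0.638818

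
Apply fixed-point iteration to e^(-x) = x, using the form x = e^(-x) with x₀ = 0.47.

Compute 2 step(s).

Equation: e^(-x) = x
Fixed-point form: x = e^(-x)
x₀ = 0.47

x_1 = g(0.470000) = 0.625002
x_2 = g(0.625002) = 0.535260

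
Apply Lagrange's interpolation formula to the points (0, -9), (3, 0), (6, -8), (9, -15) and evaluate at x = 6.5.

Lagrange interpolation formula:
P(x) = Σ yᵢ × Lᵢ(x)
where Lᵢ(x) = Π_{j≠i} (x - xⱼ)/(xᵢ - xⱼ)

L_0(6.5) = (6.5 - 3)/(0 - 3) × (6.5 - 6)/(0 - 6) × (6.5 - 9)/(0 - 9) = 0.027006
L_1(6.5) = (6.5 - 0)/(3 - 0) × (6.5 - 6)/(3 - 6) × (6.5 - 9)/(3 - 9) = -0.150463
L_2(6.5) = (6.5 - 0)/(6 - 0) × (6.5 - 3)/(6 - 3) × (6.5 - 9)/(6 - 9) = 1.053241
L_3(6.5) = (6.5 - 0)/(9 - 0) × (6.5 - 3)/(9 - 3) × (6.5 - 6)/(9 - 6) = 0.070216

P(6.5) = (-9)×L_0(6.5) + 0×L_1(6.5) + (-8)×L_2(6.5) + (-15)×L_3(6.5)
P(6.5) = -9.722222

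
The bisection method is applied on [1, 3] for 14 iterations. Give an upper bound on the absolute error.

Bisection error bound: |error| ≤ (b-a)/2^n
|error| ≤ (3 - 1)/2^14 = 2/2^14
|error| ≤ 0.0001220703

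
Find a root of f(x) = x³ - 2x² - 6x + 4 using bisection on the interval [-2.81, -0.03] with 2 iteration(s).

f(x) = x³ - 2x² - 6x + 4
Initial interval: [-2.81, -0.03]

Iteration 1:
  c_1 = (-2.810000 + (-0.030000))/2 = -1.420000
  f(c_1) = f(-1.420000) = 5.623912
  f(a) × f(c) < 0, new interval: [-2.810000, -1.420000]
Iteration 2:
  c_2 = (-2.810000 + (-1.420000))/2 = -2.115000
  f(c_2) = f(-2.115000) = -1.717321
  f(a) × f(c) ≥ 0, new interval: [-2.115000, -1.420000]

After 2 iteration(s), the approximation is c_2 = -2.115000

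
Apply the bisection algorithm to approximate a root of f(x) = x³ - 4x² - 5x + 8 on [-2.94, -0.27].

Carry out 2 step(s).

f(x) = x³ - 4x² - 5x + 8
Initial interval: [-2.94, -0.27]

Iteration 1:
  c_1 = (-2.940000 + (-0.270000))/2 = -1.605000
  f(c_1) = f(-1.605000) = 1.586380
  f(a) × f(c) < 0, new interval: [-2.940000, -1.605000]
Iteration 2:
  c_2 = (-2.940000 + (-1.605000))/2 = -2.272500
  f(c_2) = f(-2.272500) = -13.030297
  f(a) × f(c) ≥ 0, new interval: [-2.272500, -1.605000]

After 2 iteration(s), the approximation is c_2 = -2.272500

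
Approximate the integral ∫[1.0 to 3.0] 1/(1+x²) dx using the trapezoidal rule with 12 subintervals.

f(x) = 1/(1+x²)
a = 1.0, b = 3.0, n = 12
h = (b - a)/n = 0.166667

Trapezoidal rule: (h/2)[f(x₀) + 2f(x₁) + 2f(x₂) + ... + f(xₙ)]

x_0 = 1.0000, f(x_0) = 0.500000, coefficient = 1
x_1 = 1.1667, f(x_1) = 0.423529, coefficient = 2
x_2 = 1.3333, f(x_2) = 0.360000, coefficient = 2
x_3 = 1.5000, f(x_3) = 0.307692, coefficient = 2
x_4 = 1.6667, f(x_4) = 0.264706, coefficient = 2
x_5 = 1.8333, f(x_5) = 0.229299, coefficient = 2
x_6 = 2.0000, f(x_6) = 0.200000, coefficient = 2
x_7 = 2.1667, f(x_7) = 0.175610, coefficient = 2
x_8 = 2.3333, f(x_8) = 0.155172, coefficient = 2
x_9 = 2.5000, f(x_9) = 0.137931, coefficient = 2
x_10 = 2.6667, f(x_10) = 0.123288, coefficient = 2
x_11 = 2.8333, f(x_11) = 0.110769, coefficient = 2
x_12 = 3.0000, f(x_12) = 0.100000, coefficient = 1

I ≈ (0.166667/2) × 5.575994 = 0.464666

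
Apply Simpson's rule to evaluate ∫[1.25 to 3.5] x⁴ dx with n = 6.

f(x) = x⁴
a = 1.25, b = 3.5, n = 6
h = (b - a)/n = 0.375000

Simpson's rule: (h/3)[f(x₀) + 4f(x₁) + 2f(x₂) + ... + f(xₙ)]

x_0 = 1.2500, f(x_0) = 2.441406, coefficient = 1
x_1 = 1.6250, f(x_1) = 6.972900, coefficient = 4
x_2 = 2.0000, f(x_2) = 16.000000, coefficient = 2
x_3 = 2.3750, f(x_3) = 31.816650, coefficient = 4
x_4 = 2.7500, f(x_4) = 57.191406, coefficient = 2
x_5 = 3.1250, f(x_5) = 95.367432, coefficient = 4
x_6 = 3.5000, f(x_6) = 150.062500, coefficient = 1

I ≈ (0.375000/3) × 835.514648 = 104.439331
Exact value: 104.433398
Error: 0.005933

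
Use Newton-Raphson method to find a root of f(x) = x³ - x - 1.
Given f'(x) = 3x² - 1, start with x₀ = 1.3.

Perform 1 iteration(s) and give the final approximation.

f(x) = x³ - x - 1
f'(x) = 3x² - 1
x₀ = 1.3

Newton-Raphson formula: x_{n+1} = x_n - f(x_n)/f'(x_n)

Iteration 1:
  f(1.300000) = -0.103000
  f'(1.300000) = 4.070000
  x_1 = 1.300000 - (-0.103000)/4.070000 = 1.325307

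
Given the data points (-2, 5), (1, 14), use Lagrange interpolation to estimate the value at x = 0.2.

Lagrange interpolation formula:
P(x) = Σ yᵢ × Lᵢ(x)
where Lᵢ(x) = Π_{j≠i} (x - xⱼ)/(xᵢ - xⱼ)

L_0(0.2) = (0.2 - 1)/(-2 - 1) = 0.266667
L_1(0.2) = (0.2 - (-2))/(1 - (-2)) = 0.733333

P(0.2) = 5×L_0(0.2) + 14×L_1(0.2)
P(0.2) = 11.600000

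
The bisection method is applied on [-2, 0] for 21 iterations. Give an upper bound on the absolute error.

Bisection error bound: |error| ≤ (b-a)/2^n
|error| ≤ (0 - (-2))/2^21 = 2/2^21
|error| ≤ 0.0000009537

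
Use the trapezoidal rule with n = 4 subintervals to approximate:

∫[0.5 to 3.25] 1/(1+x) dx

f(x) = 1/(1+x)
a = 0.5, b = 3.25, n = 4
h = (b - a)/n = 0.687500

Trapezoidal rule: (h/2)[f(x₀) + 2f(x₁) + 2f(x₂) + ... + f(xₙ)]

x_0 = 0.5000, f(x_0) = 0.666667, coefficient = 1
x_1 = 1.1875, f(x_1) = 0.457143, coefficient = 2
x_2 = 1.8750, f(x_2) = 0.347826, coefficient = 2
x_3 = 2.5625, f(x_3) = 0.280702, coefficient = 2
x_4 = 3.2500, f(x_4) = 0.235294, coefficient = 1

I ≈ (0.687500/2) × 3.073302 = 1.056448
Exact value: 1.041454
Error: 0.014994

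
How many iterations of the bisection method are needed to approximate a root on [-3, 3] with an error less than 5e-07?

We need (b-a)/2^n ≤ 5e-07
(3 - (-3))/2^n ≤ 5e-07
6/2^n ≤ 5e-07
2^n ≥ 12000000
n ≥ log₂(12000000) = 23.52
n ≥ 24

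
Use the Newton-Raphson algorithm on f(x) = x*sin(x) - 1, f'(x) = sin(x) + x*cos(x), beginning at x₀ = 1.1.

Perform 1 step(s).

f(x) = x*sin(x) - 1
f'(x) = sin(x) + x*cos(x)
x₀ = 1.1

Newton-Raphson formula: x_{n+1} = x_n - f(x_n)/f'(x_n)

Iteration 1:
  f(1.100000) = -0.019672
  f'(1.100000) = 1.390163
  x_1 = 1.100000 - (-0.019672)/1.390163 = 1.114151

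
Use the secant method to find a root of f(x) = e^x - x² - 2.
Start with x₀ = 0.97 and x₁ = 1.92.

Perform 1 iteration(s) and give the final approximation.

f(x) = e^x - x² - 2
x₀ = 0.97, x₁ = 1.92

Secant formula: x_{n+1} = x_n - f(x_n)(x_n - x_{n-1})/(f(x_n) - f(x_{n-1}))

Iteration 1:
  f(0.970000) = -0.302956
  f(1.920000) = 1.134558
  x_2 = 1.920000 - 1.134558×(1.920000 - 0.970000)/(1.134558 - (-0.302956))
       = 1.170212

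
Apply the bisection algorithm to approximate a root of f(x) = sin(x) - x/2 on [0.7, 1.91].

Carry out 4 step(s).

f(x) = sin(x) - x/2
Initial interval: [0.7, 1.91]

Iteration 1:
  c_1 = (0.700000 + 1.910000)/2 = 1.305000
  f(c_1) = f(1.305000) = 0.312384
  f(a) × f(c) ≥ 0, new interval: [1.305000, 1.910000]
Iteration 2:
  c_2 = (1.305000 + 1.910000)/2 = 1.607500
  f(c_2) = f(1.607500) = 0.195576
  f(a) × f(c) ≥ 0, new interval: [1.607500, 1.910000]
Iteration 3:
  c_3 = (1.607500 + 1.910000)/2 = 1.758750
  f(c_3) = f(1.758750) = 0.103014
  f(a) × f(c) ≥ 0, new interval: [1.758750, 1.910000]
Iteration 4:
  c_4 = (1.758750 + 1.910000)/2 = 1.834375
  f(c_4) = f(1.834375) = 0.048276
  f(a) × f(c) ≥ 0, new interval: [1.834375, 1.910000]

After 4 iteration(s), the approximation is c_4 = 1.834375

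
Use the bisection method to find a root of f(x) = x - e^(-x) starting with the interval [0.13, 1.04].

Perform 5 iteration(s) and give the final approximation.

f(x) = x - e^(-x)
Initial interval: [0.13, 1.04]

Iteration 1:
  c_1 = (0.130000 + 1.040000)/2 = 0.585000
  f(c_1) = f(0.585000) = 0.027894
  f(a) × f(c) < 0, new interval: [0.130000, 0.585000]
Iteration 2:
  c_2 = (0.130000 + 0.585000)/2 = 0.357500
  f(c_2) = f(0.357500) = -0.341923
  f(a) × f(c) ≥ 0, new interval: [0.357500, 0.585000]
Iteration 3:
  c_3 = (0.357500 + 0.585000)/2 = 0.471250
  f(c_3) = f(0.471250) = -0.152972
  f(a) × f(c) ≥ 0, new interval: [0.471250, 0.585000]
Iteration 4:
  c_4 = (0.471250 + 0.585000)/2 = 0.528125
  f(c_4) = f(0.528125) = -0.061585
  f(a) × f(c) ≥ 0, new interval: [0.528125, 0.585000]
Iteration 5:
  c_5 = (0.528125 + 0.585000)/2 = 0.556562
  f(c_5) = f(0.556562) = -0.016613
  f(a) × f(c) ≥ 0, new interval: [0.556562, 0.585000]

After 5 iteration(s), the approximation is c_5 = 0.556562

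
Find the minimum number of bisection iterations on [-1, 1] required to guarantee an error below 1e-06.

We need (b-a)/2^n ≤ 1e-06
(1 - (-1))/2^n ≤ 1e-06
2/2^n ≤ 1e-06
2^n ≥ 2000000
n ≥ log₂(2000000) = 20.93
n ≥ 21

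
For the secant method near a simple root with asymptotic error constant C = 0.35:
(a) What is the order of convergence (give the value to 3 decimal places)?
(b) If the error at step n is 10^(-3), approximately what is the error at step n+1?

(a) Secant method has superlinear convergence with order φ = (1+√5)/2 ≈ 1.618.
    This means |e_{n+1}| ≈ C|e_n|^1.618.

(b) With |e_n| = 10^(-3) and C = 0.35:
    |e_{n+1}| ≈ 0.35 × (10^(-3))^1.618 = 0.35 × 10^(-4.85)

(a) ≈ 1.618 (golden ratio); (b) |e_{n+1}| ≈ 4.897e-06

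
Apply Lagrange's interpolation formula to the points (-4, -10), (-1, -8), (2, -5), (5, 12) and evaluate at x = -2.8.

Lagrange interpolation formula:
P(x) = Σ yᵢ × Lᵢ(x)
where Lᵢ(x) = Π_{j≠i} (x - xⱼ)/(xᵢ - xⱼ)

L_0(-2.8) = (-2.8 - (-1))/(-4 - (-1)) × (-2.8 - 2)/(-4 - 2) × (-2.8 - 5)/(-4 - 5) = 0.416000
L_1(-2.8) = (-2.8 - (-4))/(-1 - (-4)) × (-2.8 - 2)/(-1 - 2) × (-2.8 - 5)/(-1 - 5) = 0.832000
L_2(-2.8) = (-2.8 - (-4))/(2 - (-4)) × (-2.8 - (-1))/(2 - (-1)) × (-2.8 - 5)/(2 - 5) = -0.312000
L_3(-2.8) = (-2.8 - (-4))/(5 - (-4)) × (-2.8 - (-1))/(5 - (-1)) × (-2.8 - 2)/(5 - 2) = 0.064000

P(-2.8) = (-10)×L_0(-2.8) + (-8)×L_1(-2.8) + (-5)×L_2(-2.8) + 12×L_3(-2.8)
P(-2.8) = -8.488000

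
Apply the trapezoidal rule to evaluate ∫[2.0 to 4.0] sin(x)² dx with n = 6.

f(x) = sin(x)²
a = 2.0, b = 4.0, n = 6
h = (b - a)/n = 0.333333

Trapezoidal rule: (h/2)[f(x₀) + 2f(x₁) + 2f(x₂) + ... + f(xₙ)]

x_0 = 2.0000, f(x_0) = 0.826822, coefficient = 1
x_1 = 2.3333, f(x_1) = 0.522853, coefficient = 2
x_2 = 2.6667, f(x_2) = 0.209098, coefficient = 2
x_3 = 3.0000, f(x_3) = 0.019915, coefficient = 2
x_4 = 3.3333, f(x_4) = 0.036316, coefficient = 2
x_5 = 3.6667, f(x_5) = 0.251279, coefficient = 2
x_6 = 4.0000, f(x_6) = 0.572750, coefficient = 1

I ≈ (0.333333/2) × 3.478494 = 0.579749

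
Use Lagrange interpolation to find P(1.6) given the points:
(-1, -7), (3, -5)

Lagrange interpolation formula:
P(x) = Σ yᵢ × Lᵢ(x)
where Lᵢ(x) = Π_{j≠i} (x - xⱼ)/(xᵢ - xⱼ)

L_0(1.6) = (1.6 - 3)/(-1 - 3) = 0.350000
L_1(1.6) = (1.6 - (-1))/(3 - (-1)) = 0.650000

P(1.6) = (-7)×L_0(1.6) + (-5)×L_1(1.6)
P(1.6) = -5.700000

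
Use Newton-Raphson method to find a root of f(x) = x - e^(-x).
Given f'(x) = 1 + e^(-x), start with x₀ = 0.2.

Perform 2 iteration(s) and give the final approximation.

f(x) = x - e^(-x)
f'(x) = 1 + e^(-x)
x₀ = 0.2

Newton-Raphson formula: x_{n+1} = x_n - f(x_n)/f'(x_n)

Iteration 1:
  f(0.200000) = -0.618731
  f'(0.200000) = 1.818731
  x_1 = 0.200000 - (-0.618731)/1.818731 = 0.540199
Iteration 2:
  f(0.540199) = -0.042433
  f'(0.540199) = 1.582632
  x_2 = 0.540199 - (-0.042433)/1.582632 = 0.567011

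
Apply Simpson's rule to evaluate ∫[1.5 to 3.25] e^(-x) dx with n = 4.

f(x) = e^(-x)
a = 1.5, b = 3.25, n = 4
h = (b - a)/n = 0.437500

Simpson's rule: (h/3)[f(x₀) + 4f(x₁) + 2f(x₂) + ... + f(xₙ)]

x_0 = 1.5000, f(x_0) = 0.223130, coefficient = 1
x_1 = 1.9375, f(x_1) = 0.144064, coefficient = 4
x_2 = 2.3750, f(x_2) = 0.093014, coefficient = 2
x_3 = 2.8125, f(x_3) = 0.060055, coefficient = 4
x_4 = 3.2500, f(x_4) = 0.038774, coefficient = 1

I ≈ (0.437500/3) × 1.264407 = 0.184393
Exact value: 0.184356
Error: 0.000037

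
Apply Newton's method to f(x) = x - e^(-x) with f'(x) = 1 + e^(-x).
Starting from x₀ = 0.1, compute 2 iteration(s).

f(x) = x - e^(-x)
f'(x) = 1 + e^(-x)
x₀ = 0.1

Newton-Raphson formula: x_{n+1} = x_n - f(x_n)/f'(x_n)

Iteration 1:
  f(0.100000) = -0.804837
  f'(0.100000) = 1.904837
  x_1 = 0.100000 - (-0.804837)/1.904837 = 0.522523
Iteration 2:
  f(0.522523) = -0.070500
  f'(0.522523) = 1.593023
  x_2 = 0.522523 - (-0.070500)/1.593023 = 0.566778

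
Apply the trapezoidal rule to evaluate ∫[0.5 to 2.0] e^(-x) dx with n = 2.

f(x) = e^(-x)
a = 0.5, b = 2.0, n = 2
h = (b - a)/n = 0.750000

Trapezoidal rule: (h/2)[f(x₀) + 2f(x₁) + 2f(x₂) + ... + f(xₙ)]

x_0 = 0.5000, f(x_0) = 0.606531, coefficient = 1
x_1 = 1.2500, f(x_1) = 0.286505, coefficient = 2
x_2 = 2.0000, f(x_2) = 0.135335, coefficient = 1

I ≈ (0.750000/2) × 1.314876 = 0.493078
Exact value: 0.471195
Error: 0.021883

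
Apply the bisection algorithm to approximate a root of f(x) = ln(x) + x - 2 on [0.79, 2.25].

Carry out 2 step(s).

f(x) = ln(x) + x - 2
Initial interval: [0.79, 2.25]

Iteration 1:
  c_1 = (0.790000 + 2.250000)/2 = 1.520000
  f(c_1) = f(1.520000) = -0.061290
  f(a) × f(c) ≥ 0, new interval: [1.520000, 2.250000]
Iteration 2:
  c_2 = (1.520000 + 2.250000)/2 = 1.885000
  f(c_2) = f(1.885000) = 0.518928
  f(a) × f(c) < 0, new interval: [1.520000, 1.885000]

After 2 iteration(s), the approximation is c_2 = 1.885000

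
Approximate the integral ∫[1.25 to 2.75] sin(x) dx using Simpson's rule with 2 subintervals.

f(x) = sin(x)
a = 1.25, b = 2.75, n = 2
h = (b - a)/n = 0.750000

Simpson's rule: (h/3)[f(x₀) + 4f(x₁) + 2f(x₂) + ... + f(xₙ)]

x_0 = 1.2500, f(x_0) = 0.948985, coefficient = 1
x_1 = 2.0000, f(x_1) = 0.909297, coefficient = 4
x_2 = 2.7500, f(x_2) = 0.381661, coefficient = 1

I ≈ (0.750000/3) × 4.967835 = 1.241959
Exact value: 1.239625
Error: 0.002334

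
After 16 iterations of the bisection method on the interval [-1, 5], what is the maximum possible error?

Bisection error bound: |error| ≤ (b-a)/2^n
|error| ≤ (5 - (-1))/2^16 = 6/2^16
|error| ≤ 0.0000915527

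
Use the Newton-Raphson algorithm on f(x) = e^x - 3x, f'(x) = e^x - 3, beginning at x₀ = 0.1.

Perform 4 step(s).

f(x) = e^x - 3x
f'(x) = e^x - 3
x₀ = 0.1

Newton-Raphson formula: x_{n+1} = x_n - f(x_n)/f'(x_n)

Iteration 1:
  f(0.100000) = 0.805171
  f'(0.100000) = -1.894829
  x_1 = 0.100000 - 0.805171/(-1.894829) = 0.524931
Iteration 2:
  f(0.524931) = 0.115550
  f'(0.524931) = -1.309658
  x_2 = 0.524931 - 0.115550/(-1.309658) = 0.613160
Iteration 3:
  f(0.613160) = 0.006777
  f'(0.613160) = -1.153745
  x_3 = 0.613160 - 0.006777/(-1.153745) = 0.619033
Iteration 4:
  f(0.619033) = 0.000032
  f'(0.619033) = -1.142868
  x_4 = 0.619033 - 0.000032/(-1.142868) = 0.619061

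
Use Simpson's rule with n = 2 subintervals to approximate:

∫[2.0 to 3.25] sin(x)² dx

f(x) = sin(x)²
a = 2.0, b = 3.25, n = 2
h = (b - a)/n = 0.625000

Simpson's rule: (h/3)[f(x₀) + 4f(x₁) + 2f(x₂) + ... + f(xₙ)]

x_0 = 2.0000, f(x_0) = 0.826822, coefficient = 1
x_1 = 2.6250, f(x_1) = 0.243957, coefficient = 4
x_2 = 3.2500, f(x_2) = 0.011706, coefficient = 1

I ≈ (0.625000/3) × 1.814357 = 0.377991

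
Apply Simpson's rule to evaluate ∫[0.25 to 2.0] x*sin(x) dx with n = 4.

f(x) = x*sin(x)
a = 0.25, b = 2.0, n = 4
h = (b - a)/n = 0.437500

Simpson's rule: (h/3)[f(x₀) + 4f(x₁) + 2f(x₂) + ... + f(xₙ)]

x_0 = 0.2500, f(x_0) = 0.061851, coefficient = 1
x_1 = 0.6875, f(x_1) = 0.436292, coefficient = 4
x_2 = 1.1250, f(x_2) = 1.015051, coefficient = 2
x_3 = 1.5625, f(x_3) = 1.562446, coefficient = 4
x_4 = 2.0000, f(x_4) = 1.818595, coefficient = 1

I ≈ (0.437500/3) × 11.905502 = 1.736219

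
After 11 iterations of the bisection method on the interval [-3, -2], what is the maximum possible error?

Bisection error bound: |error| ≤ (b-a)/2^n
|error| ≤ (-2 - (-3))/2^11 = 1/2^11
|error| ≤ 0.0004882812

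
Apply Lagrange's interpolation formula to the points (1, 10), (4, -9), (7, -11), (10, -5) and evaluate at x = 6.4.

Lagrange interpolation formula:
P(x) = Σ yᵢ × Lᵢ(x)
where Lᵢ(x) = Π_{j≠i} (x - xⱼ)/(xᵢ - xⱼ)

L_0(6.4) = (6.4 - 4)/(1 - 4) × (6.4 - 7)/(1 - 7) × (6.4 - 10)/(1 - 10) = -0.032000
L_1(6.4) = (6.4 - 1)/(4 - 1) × (6.4 - 7)/(4 - 7) × (6.4 - 10)/(4 - 10) = 0.216000
L_2(6.4) = (6.4 - 1)/(7 - 1) × (6.4 - 4)/(7 - 4) × (6.4 - 10)/(7 - 10) = 0.864000
L_3(6.4) = (6.4 - 1)/(10 - 1) × (6.4 - 4)/(10 - 4) × (6.4 - 7)/(10 - 7) = -0.048000

P(6.4) = 10×L_0(6.4) + (-9)×L_1(6.4) + (-11)×L_2(6.4) + (-5)×L_3(6.4)
P(6.4) = -11.528000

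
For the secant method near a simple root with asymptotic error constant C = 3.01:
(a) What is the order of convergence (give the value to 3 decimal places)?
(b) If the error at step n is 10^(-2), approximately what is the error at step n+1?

(a) Secant method has superlinear convergence with order φ = (1+√5)/2 ≈ 1.618.
    This means |e_{n+1}| ≈ C|e_n|^1.618.

(b) With |e_n| = 10^(-2) and C = 3.01:
    |e_{n+1}| ≈ 3.01 × (10^(-2))^1.618 = 3.01 × 10^(-3.24)

(a) ≈ 1.618 (golden ratio); (b) |e_{n+1}| ≈ 1.748e-03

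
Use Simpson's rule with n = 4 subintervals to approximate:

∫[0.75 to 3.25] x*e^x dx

f(x) = x*e^x
a = 0.75, b = 3.25, n = 4
h = (b - a)/n = 0.625000

Simpson's rule: (h/3)[f(x₀) + 4f(x₁) + 2f(x₂) + ... + f(xₙ)]

x_0 = 0.7500, f(x_0) = 1.587750, coefficient = 1
x_1 = 1.3750, f(x_1) = 5.438230, coefficient = 4
x_2 = 2.0000, f(x_2) = 14.778112, coefficient = 2
x_3 = 2.6250, f(x_3) = 36.237007, coefficient = 4
x_4 = 3.2500, f(x_4) = 83.818605, coefficient = 1

I ≈ (0.625000/3) × 281.663530 = 58.679902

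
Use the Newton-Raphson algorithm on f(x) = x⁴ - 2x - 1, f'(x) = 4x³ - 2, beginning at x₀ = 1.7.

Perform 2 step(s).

f(x) = x⁴ - 2x - 1
f'(x) = 4x³ - 2
x₀ = 1.7

Newton-Raphson formula: x_{n+1} = x_n - f(x_n)/f'(x_n)

Iteration 1:
  f(1.700000) = 3.952100
  f'(1.700000) = 17.652000
  x_1 = 1.700000 - 3.952100/17.652000 = 1.476110
Iteration 2:
  f(1.476110) = 0.795392
  f'(1.476110) = 10.865198
  x_2 = 1.476110 - 0.795392/10.865198 = 1.402905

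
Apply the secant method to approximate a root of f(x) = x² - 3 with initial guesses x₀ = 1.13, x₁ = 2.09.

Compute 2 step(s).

f(x) = x² - 3
x₀ = 1.13, x₁ = 2.09

Secant formula: x_{n+1} = x_n - f(x_n)(x_n - x_{n-1})/(f(x_n) - f(x_{n-1}))

Iteration 1:
  f(1.130000) = -1.723100
  f(2.090000) = 1.368100
  x_2 = 2.090000 - 1.368100×(2.090000 - 1.130000)/(1.368100 - (-1.723100))
       = 1.665124
Iteration 2:
  f(2.090000) = 1.368100
  f(1.665124) = -0.227361
  x_3 = 1.665124 - (-0.227361)×(1.665124 - 2.090000)/(-0.227361 - 1.368100)
       = 1.725671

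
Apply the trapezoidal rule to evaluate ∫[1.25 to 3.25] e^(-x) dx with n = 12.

f(x) = e^(-x)
a = 1.25, b = 3.25, n = 12
h = (b - a)/n = 0.166667

Trapezoidal rule: (h/2)[f(x₀) + 2f(x₁) + 2f(x₂) + ... + f(xₙ)]

x_0 = 1.2500, f(x_0) = 0.286505, coefficient = 1
x_1 = 1.4167, f(x_1) = 0.242521, coefficient = 2
x_2 = 1.5833, f(x_2) = 0.205290, coefficient = 2
x_3 = 1.7500, f(x_3) = 0.173774, coefficient = 2
x_4 = 1.9167, f(x_4) = 0.147096, coefficient = 2
x_5 = 2.0833, f(x_5) = 0.124514, coefficient = 2
x_6 = 2.2500, f(x_6) = 0.105399, coefficient = 2
x_7 = 2.4167, f(x_7) = 0.089219, coefficient = 2
x_8 = 2.5833, f(x_8) = 0.075522, coefficient = 2
x_9 = 2.7500, f(x_9) = 0.063928, coefficient = 2
x_10 = 2.9167, f(x_10) = 0.054114, coefficient = 2
x_11 = 3.0833, f(x_11) = 0.045806, coefficient = 2
x_12 = 3.2500, f(x_12) = 0.038774, coefficient = 1

I ≈ (0.166667/2) × 2.979645 = 0.248304
Exact value: 0.247731
Error: 0.000573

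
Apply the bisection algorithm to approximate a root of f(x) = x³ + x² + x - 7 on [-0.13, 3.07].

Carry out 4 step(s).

f(x) = x³ + x² + x - 7
Initial interval: [-0.13, 3.07]

Iteration 1:
  c_1 = (-0.130000 + 3.070000)/2 = 1.470000
  f(c_1) = f(1.470000) = -0.192577
  f(a) × f(c) ≥ 0, new interval: [1.470000, 3.070000]
Iteration 2:
  c_2 = (1.470000 + 3.070000)/2 = 2.270000
  f(c_2) = f(2.270000) = 12.119983
  f(a) × f(c) < 0, new interval: [1.470000, 2.270000]
Iteration 3:
  c_3 = (1.470000 + 2.270000)/2 = 1.870000
  f(c_3) = f(1.870000) = 4.906103
  f(a) × f(c) < 0, new interval: [1.470000, 1.870000]
Iteration 4:
  c_4 = (1.470000 + 1.870000)/2 = 1.670000
  f(c_4) = f(1.670000) = 2.116363
  f(a) × f(c) < 0, new interval: [1.470000, 1.670000]

After 4 iteration(s), the approximation is c_4 = 1.670000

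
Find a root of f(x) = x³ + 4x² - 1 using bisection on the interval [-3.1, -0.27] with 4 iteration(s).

f(x) = x³ + 4x² - 1
Initial interval: [-3.1, -0.27]

Iteration 1:
  c_1 = (-3.100000 + (-0.270000))/2 = -1.685000
  f(c_1) = f(-1.685000) = 5.572806
  f(a) × f(c) ≥ 0, new interval: [-1.685000, -0.270000]
Iteration 2:
  c_2 = (-1.685000 + (-0.270000))/2 = -0.977500
  f(c_2) = f(-0.977500) = 1.888018
  f(a) × f(c) ≥ 0, new interval: [-0.977500, -0.270000]
Iteration 3:
  c_3 = (-0.977500 + (-0.270000))/2 = -0.623750
  f(c_3) = f(-0.623750) = 0.313578
  f(a) × f(c) ≥ 0, new interval: [-0.623750, -0.270000]
Iteration 4:
  c_4 = (-0.623750 + (-0.270000))/2 = -0.446875
  f(c_4) = f(-0.446875) = -0.290451
  f(a) × f(c) < 0, new interval: [-0.623750, -0.446875]

After 4 iteration(s), the approximation is c_4 = -0.446875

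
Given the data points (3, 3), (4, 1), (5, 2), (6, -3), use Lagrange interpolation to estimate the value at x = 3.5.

Lagrange interpolation formula:
P(x) = Σ yᵢ × Lᵢ(x)
where Lᵢ(x) = Π_{j≠i} (x - xⱼ)/(xᵢ - xⱼ)

L_0(3.5) = (3.5 - 4)/(3 - 4) × (3.5 - 5)/(3 - 5) × (3.5 - 6)/(3 - 6) = 0.312500
L_1(3.5) = (3.5 - 3)/(4 - 3) × (3.5 - 5)/(4 - 5) × (3.5 - 6)/(4 - 6) = 0.937500
L_2(3.5) = (3.5 - 3)/(5 - 3) × (3.5 - 4)/(5 - 4) × (3.5 - 6)/(5 - 6) = -0.312500
L_3(3.5) = (3.5 - 3)/(6 - 3) × (3.5 - 4)/(6 - 4) × (3.5 - 5)/(6 - 5) = 0.062500

P(3.5) = 3×L_0(3.5) + 1×L_1(3.5) + 2×L_2(3.5) + (-3)×L_3(3.5)
P(3.5) = 1.062500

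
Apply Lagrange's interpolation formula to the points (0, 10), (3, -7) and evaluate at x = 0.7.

Lagrange interpolation formula:
P(x) = Σ yᵢ × Lᵢ(x)
where Lᵢ(x) = Π_{j≠i} (x - xⱼ)/(xᵢ - xⱼ)

L_0(0.7) = (0.7 - 3)/(0 - 3) = 0.766667
L_1(0.7) = (0.7 - 0)/(3 - 0) = 0.233333

P(0.7) = 10×L_0(0.7) + (-7)×L_1(0.7)
P(0.7) = 6.033333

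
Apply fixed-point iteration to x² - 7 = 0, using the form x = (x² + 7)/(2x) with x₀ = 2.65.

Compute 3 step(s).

Equation: x² - 7 = 0
Fixed-point form: x = (x² + 7)/(2x)
x₀ = 2.65

x_1 = g(2.650000) = 2.645755
x_2 = g(2.645755) = 2.645751
x_3 = g(2.645751) = 2.645751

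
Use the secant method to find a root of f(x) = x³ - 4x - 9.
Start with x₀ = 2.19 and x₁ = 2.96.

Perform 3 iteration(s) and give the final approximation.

f(x) = x³ - 4x - 9
x₀ = 2.19, x₁ = 2.96

Secant formula: x_{n+1} = x_n - f(x_n)(x_n - x_{n-1})/(f(x_n) - f(x_{n-1}))

Iteration 1:
  f(2.190000) = -7.256541
  f(2.960000) = 5.094336
  x_2 = 2.960000 - 5.094336×(2.960000 - 2.190000)/(5.094336 - (-7.256541))
       = 2.642400
Iteration 2:
  f(2.960000) = 5.094336
  f(2.642400) = -1.119630
  x_3 = 2.642400 - (-1.119630)×(2.642400 - 2.960000)/(-1.119630 - 5.094336)
       = 2.699625
Iteration 3:
  f(2.642400) = -1.119630
  f(2.699625) = -0.123700
  x_4 = 2.699625 - (-0.123700)×(2.699625 - 2.642400)/(-0.123700 - (-1.119630))
       = 2.706733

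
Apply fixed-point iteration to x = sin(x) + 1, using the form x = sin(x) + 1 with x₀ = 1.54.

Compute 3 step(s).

Equation: x = sin(x) + 1
Fixed-point form: x = sin(x) + 1
x₀ = 1.54

x_1 = g(1.540000) = 1.999526
x_2 = g(1.999526) = 1.909495
x_3 = g(1.909495) = 1.943188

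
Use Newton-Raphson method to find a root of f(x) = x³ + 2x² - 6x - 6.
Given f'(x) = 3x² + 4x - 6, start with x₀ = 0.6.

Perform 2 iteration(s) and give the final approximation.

f(x) = x³ + 2x² - 6x - 6
f'(x) = 3x² + 4x - 6
x₀ = 0.6

Newton-Raphson formula: x_{n+1} = x_n - f(x_n)/f'(x_n)

Iteration 1:
  f(0.600000) = -8.664000
  f'(0.600000) = -2.520000
  x_1 = 0.600000 - (-8.664000)/(-2.520000) = -2.838095
Iteration 2:
  f(-2.838095) = 4.277895
  f'(-2.838095) = 6.811973
  x_2 = -2.838095 - 4.277895/6.811973 = -3.466092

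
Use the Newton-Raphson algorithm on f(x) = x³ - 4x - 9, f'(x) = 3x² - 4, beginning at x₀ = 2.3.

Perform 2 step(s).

f(x) = x³ - 4x - 9
f'(x) = 3x² - 4
x₀ = 2.3

Newton-Raphson formula: x_{n+1} = x_n - f(x_n)/f'(x_n)

Iteration 1:
  f(2.300000) = -6.033000
  f'(2.300000) = 11.870000
  x_1 = 2.300000 - (-6.033000)/11.870000 = 2.808256
Iteration 2:
  f(2.808256) = 1.913732
  f'(2.808256) = 19.658907
  x_2 = 2.808256 - 1.913732/19.658907 = 2.710909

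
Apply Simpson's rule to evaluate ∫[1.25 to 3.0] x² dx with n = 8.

f(x) = x²
a = 1.25, b = 3.0, n = 8
h = (b - a)/n = 0.218750

Simpson's rule: (h/3)[f(x₀) + 4f(x₁) + 2f(x₂) + ... + f(xₙ)]

x_0 = 1.2500, f(x_0) = 1.562500, coefficient = 1
x_1 = 1.4688, f(x_1) = 2.157227, coefficient = 4
x_2 = 1.6875, f(x_2) = 2.847656, coefficient = 2
x_3 = 1.9062, f(x_3) = 3.633789, coefficient = 4
x_4 = 2.1250, f(x_4) = 4.515625, coefficient = 2
x_5 = 2.3438, f(x_5) = 5.493164, coefficient = 4
x_6 = 2.5625, f(x_6) = 6.566406, coefficient = 2
x_7 = 2.7812, f(x_7) = 7.735352, coefficient = 4
x_8 = 3.0000, f(x_8) = 9.000000, coefficient = 1

I ≈ (0.218750/3) × 114.500000 = 8.348958
Exact value: 8.348958
Error: 0.000000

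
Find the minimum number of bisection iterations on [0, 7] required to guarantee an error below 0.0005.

We need (b-a)/2^n ≤ 0.0005
(7 - 0)/2^n ≤ 0.0005
7/2^n ≤ 0.0005
2^n ≥ 14000
n ≥ log₂(14000) = 13.77
n ≥ 14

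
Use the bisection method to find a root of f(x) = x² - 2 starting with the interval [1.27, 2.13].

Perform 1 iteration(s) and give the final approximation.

f(x) = x² - 2
Initial interval: [1.27, 2.13]

Iteration 1:
  c_1 = (1.270000 + 2.130000)/2 = 1.700000
  f(c_1) = f(1.700000) = 0.890000
  f(a) × f(c) < 0, new interval: [1.270000, 1.700000]

After 1 iteration(s), the approximation is c_1 = 1.700000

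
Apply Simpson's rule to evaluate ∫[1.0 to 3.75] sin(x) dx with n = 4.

f(x) = sin(x)
a = 1.0, b = 3.75, n = 4
h = (b - a)/n = 0.687500

Simpson's rule: (h/3)[f(x₀) + 4f(x₁) + 2f(x₂) + ... + f(xₙ)]

x_0 = 1.0000, f(x_0) = 0.841471, coefficient = 1
x_1 = 1.6875, f(x_1) = 0.993198, coefficient = 4
x_2 = 2.3750, f(x_2) = 0.693685, coefficient = 2
x_3 = 3.0625, f(x_3) = 0.079010, coefficient = 4
x_4 = 3.7500, f(x_4) = -0.571561, coefficient = 1

I ≈ (0.687500/3) × 5.946112 = 1.362651
Exact value: 1.360862
Error: 0.001789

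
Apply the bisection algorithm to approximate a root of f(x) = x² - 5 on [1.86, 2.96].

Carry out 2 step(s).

f(x) = x² - 5
Initial interval: [1.86, 2.96]

Iteration 1:
  c_1 = (1.860000 + 2.960000)/2 = 2.410000
  f(c_1) = f(2.410000) = 0.808100
  f(a) × f(c) < 0, new interval: [1.860000, 2.410000]
Iteration 2:
  c_2 = (1.860000 + 2.410000)/2 = 2.135000
  f(c_2) = f(2.135000) = -0.441775
  f(a) × f(c) ≥ 0, new interval: [2.135000, 2.410000]

After 2 iteration(s), the approximation is c_2 = 2.135000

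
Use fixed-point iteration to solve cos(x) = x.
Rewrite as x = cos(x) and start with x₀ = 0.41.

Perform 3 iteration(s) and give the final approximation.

Equation: cos(x) = x
Fixed-point form: x = cos(x)
x₀ = 0.41

x_1 = g(0.410000) = 0.917121
x_2 = g(0.917121) = 0.608108
x_3 = g(0.608108) = 0.820730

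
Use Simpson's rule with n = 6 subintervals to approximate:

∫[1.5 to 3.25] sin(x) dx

f(x) = sin(x)
a = 1.5, b = 3.25, n = 6
h = (b - a)/n = 0.291667

Simpson's rule: (h/3)[f(x₀) + 4f(x₁) + 2f(x₂) + ... + f(xₙ)]

x_0 = 1.5000, f(x_0) = 0.997495, coefficient = 1
x_1 = 1.7917, f(x_1) = 0.975707, coefficient = 4
x_2 = 2.0833, f(x_2) = 0.871503, coefficient = 2
x_3 = 2.3750, f(x_3) = 0.693685, coefficient = 4
x_4 = 2.6667, f(x_4) = 0.457273, coefficient = 2
x_5 = 2.9583, f(x_5) = 0.182235, coefficient = 4
x_6 = 3.2500, f(x_6) = -0.108195, coefficient = 1

I ≈ (0.291667/3) × 10.953361 = 1.064910
Exact value: 1.064867
Error: 0.000043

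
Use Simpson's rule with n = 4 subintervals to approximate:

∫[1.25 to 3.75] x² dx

f(x) = x²
a = 1.25, b = 3.75, n = 4
h = (b - a)/n = 0.625000

Simpson's rule: (h/3)[f(x₀) + 4f(x₁) + 2f(x₂) + ... + f(xₙ)]

x_0 = 1.2500, f(x_0) = 1.562500, coefficient = 1
x_1 = 1.8750, f(x_1) = 3.515625, coefficient = 4
x_2 = 2.5000, f(x_2) = 6.250000, coefficient = 2
x_3 = 3.1250, f(x_3) = 9.765625, coefficient = 4
x_4 = 3.7500, f(x_4) = 14.062500, coefficient = 1

I ≈ (0.625000/3) × 81.250000 = 16.927083
Exact value: 16.927083
Error: 0.000000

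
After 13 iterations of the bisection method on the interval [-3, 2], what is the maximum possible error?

Bisection error bound: |error| ≤ (b-a)/2^n
|error| ≤ (2 - (-3))/2^13 = 5/2^13
|error| ≤ 0.0006103516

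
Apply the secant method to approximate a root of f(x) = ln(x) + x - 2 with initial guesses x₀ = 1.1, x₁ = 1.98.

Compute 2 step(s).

f(x) = ln(x) + x - 2
x₀ = 1.1, x₁ = 1.98

Secant formula: x_{n+1} = x_n - f(x_n)(x_n - x_{n-1})/(f(x_n) - f(x_{n-1}))

Iteration 1:
  f(1.100000) = -0.804690
  f(1.980000) = 0.663097
  x_2 = 1.980000 - 0.663097×(1.980000 - 1.100000)/(0.663097 - (-0.804690))
       = 1.582445
Iteration 2:
  f(1.980000) = 0.663097
  f(1.582445) = 0.041417
  x_3 = 1.582445 - 0.041417×(1.582445 - 1.980000)/(0.041417 - 0.663097)
       = 1.555960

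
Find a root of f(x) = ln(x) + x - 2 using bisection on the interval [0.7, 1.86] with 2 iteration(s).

f(x) = ln(x) + x - 2
Initial interval: [0.7, 1.86]

Iteration 1:
  c_1 = (0.700000 + 1.860000)/2 = 1.280000
  f(c_1) = f(1.280000) = -0.473140
  f(a) × f(c) ≥ 0, new interval: [1.280000, 1.860000]
Iteration 2:
  c_2 = (1.280000 + 1.860000)/2 = 1.570000
  f(c_2) = f(1.570000) = 0.021076
  f(a) × f(c) < 0, new interval: [1.280000, 1.570000]

After 2 iteration(s), the approximation is c_2 = 1.570000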